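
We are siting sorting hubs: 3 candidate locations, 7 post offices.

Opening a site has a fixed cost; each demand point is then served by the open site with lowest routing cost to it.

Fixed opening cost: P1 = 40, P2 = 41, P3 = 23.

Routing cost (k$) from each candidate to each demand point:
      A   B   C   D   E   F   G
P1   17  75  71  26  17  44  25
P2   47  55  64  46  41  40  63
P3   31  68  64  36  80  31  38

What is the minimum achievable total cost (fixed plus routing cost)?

Open {P1, P3}: assign each demand point to its cheapest open site.
  A→P1 17, B→P3 68, C→P3 64, D→P1 26, E→P1 17, F→P3 31, G→P1 25
  routing cost 248, fixed 63 → total 311.
Compare {P1}: routing cost 275 + fixed 40 = 315.
Compare {P1, P2}: routing cost 244 + fixed 81 = 325.
Compare {P1, P2, P3}: routing cost 235 + fixed 104 = 339.
All other subsets cost ≥ 315. Minimum total cost: 311.

311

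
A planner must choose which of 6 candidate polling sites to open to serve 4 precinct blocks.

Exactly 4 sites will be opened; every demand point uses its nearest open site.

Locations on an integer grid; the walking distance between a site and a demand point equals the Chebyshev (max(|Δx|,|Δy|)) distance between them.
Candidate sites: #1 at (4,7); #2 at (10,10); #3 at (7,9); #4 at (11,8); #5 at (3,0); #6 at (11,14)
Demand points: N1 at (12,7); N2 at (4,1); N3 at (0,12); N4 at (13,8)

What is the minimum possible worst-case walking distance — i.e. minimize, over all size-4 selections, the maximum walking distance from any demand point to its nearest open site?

5

Open {#1, #2, #3, #5}.
  Farthest demand point is N3 at walking distance 5 (to #1); all others are ≤ 5.
With {#1, #2, #4, #5} the worst case is 5.
With {#1, #2, #5, #6} the worst case is 5.
No size-4 selection achieves below 5.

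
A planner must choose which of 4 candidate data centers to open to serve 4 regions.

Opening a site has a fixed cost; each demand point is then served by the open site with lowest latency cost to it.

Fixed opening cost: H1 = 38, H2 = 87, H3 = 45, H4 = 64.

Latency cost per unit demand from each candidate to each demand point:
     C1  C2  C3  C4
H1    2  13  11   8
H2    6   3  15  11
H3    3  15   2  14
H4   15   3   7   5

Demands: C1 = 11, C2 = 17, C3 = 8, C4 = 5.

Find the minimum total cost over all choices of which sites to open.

Open {H3, H4}: assign each demand point to its cheapest open site.
  C1→H3 11×3=33, C2→H4 17×3=51, C3→H3 8×2=16, C4→H4 5×5=25
  latency cost 125, fixed 109 → total 234.
Compare {H1, H4}: latency cost 154 + fixed 102 = 256.
Compare {H1, H3, H4}: latency cost 114 + fixed 147 = 261.
Compare {H2, H3}: latency cost 155 + fixed 132 = 287.
All other subsets cost ≥ 256. Minimum total cost: 234.

234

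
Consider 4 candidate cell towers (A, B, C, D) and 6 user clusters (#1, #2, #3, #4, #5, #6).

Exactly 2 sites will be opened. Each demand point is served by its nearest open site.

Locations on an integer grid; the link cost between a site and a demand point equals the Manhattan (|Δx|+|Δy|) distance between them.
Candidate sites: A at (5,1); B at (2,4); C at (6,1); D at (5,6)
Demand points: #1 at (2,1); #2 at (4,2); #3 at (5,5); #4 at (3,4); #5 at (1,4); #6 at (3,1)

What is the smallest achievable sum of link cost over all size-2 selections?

Open {A, B}.
  #1→A 3, #2→A 2, #3→A 4, #4→B 1, #5→B 1, #6→A 2  ⇒ total 13.
Compare {B, D}: total 14.
Compare {B, C}: total 15.
No size-2 selection does better; minimum is 13.

13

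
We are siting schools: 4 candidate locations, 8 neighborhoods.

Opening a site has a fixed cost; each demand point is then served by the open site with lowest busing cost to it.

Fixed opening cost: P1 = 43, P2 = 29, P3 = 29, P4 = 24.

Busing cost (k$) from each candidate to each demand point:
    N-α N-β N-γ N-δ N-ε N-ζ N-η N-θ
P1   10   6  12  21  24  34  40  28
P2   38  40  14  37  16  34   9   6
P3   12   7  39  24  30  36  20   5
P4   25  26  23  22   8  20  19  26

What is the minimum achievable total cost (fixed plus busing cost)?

Open {P3, P4}: assign each demand point to its cheapest open site.
  N-α→P3 12, N-β→P3 7, N-γ→P4 23, N-δ→P4 22, N-ε→P4 8, N-ζ→P4 20, N-η→P4 19, N-θ→P3 5
  busing cost 116, fixed 53 → total 169.
Compare {P2, P3}: busing cost 121 + fixed 58 = 179.
Compare {P2, P3, P4}: busing cost 97 + fixed 82 = 179.
Compare {P2, P4}: busing cost 130 + fixed 53 = 183.
All other subsets cost ≥ 179. Minimum total cost: 169.

169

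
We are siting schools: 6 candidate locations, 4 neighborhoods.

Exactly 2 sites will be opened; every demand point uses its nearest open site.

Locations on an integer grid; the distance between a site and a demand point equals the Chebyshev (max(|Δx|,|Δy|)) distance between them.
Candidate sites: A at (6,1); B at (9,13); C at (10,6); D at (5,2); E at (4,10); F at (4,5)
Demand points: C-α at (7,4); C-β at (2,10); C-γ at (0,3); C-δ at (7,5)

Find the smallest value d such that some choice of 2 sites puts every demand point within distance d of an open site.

Open {E, F}.
  Farthest demand point is C-γ at distance 4 (to F); all others are ≤ 4.
With {A, F} the worst case is 5.
With {B, F} the worst case is 5.
No size-2 selection achieves below 4.

4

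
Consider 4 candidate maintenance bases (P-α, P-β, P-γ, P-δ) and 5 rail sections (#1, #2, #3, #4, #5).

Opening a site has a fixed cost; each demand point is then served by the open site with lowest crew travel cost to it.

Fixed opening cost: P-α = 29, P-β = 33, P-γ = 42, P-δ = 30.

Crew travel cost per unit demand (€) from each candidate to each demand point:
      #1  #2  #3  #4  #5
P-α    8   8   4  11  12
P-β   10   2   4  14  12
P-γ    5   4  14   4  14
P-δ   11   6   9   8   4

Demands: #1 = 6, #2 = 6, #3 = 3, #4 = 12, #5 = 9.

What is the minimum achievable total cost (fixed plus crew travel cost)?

237

Open {P-γ, P-δ}: assign each demand point to its cheapest open site.
  #1→P-γ 6×5=30, #2→P-γ 6×4=24, #3→P-δ 3×9=27, #4→P-γ 12×4=48, #5→P-δ 9×4=36
  crew travel cost 165, fixed 72 → total 237.
Compare {P-β, P-γ, P-δ}: crew travel cost 138 + fixed 105 = 243.
Compare {P-α, P-γ, P-δ}: crew travel cost 150 + fixed 101 = 251.
Compare {P-α, P-β, P-γ, P-δ}: crew travel cost 138 + fixed 134 = 272.
All other subsets cost ≥ 243. Minimum total cost: 237.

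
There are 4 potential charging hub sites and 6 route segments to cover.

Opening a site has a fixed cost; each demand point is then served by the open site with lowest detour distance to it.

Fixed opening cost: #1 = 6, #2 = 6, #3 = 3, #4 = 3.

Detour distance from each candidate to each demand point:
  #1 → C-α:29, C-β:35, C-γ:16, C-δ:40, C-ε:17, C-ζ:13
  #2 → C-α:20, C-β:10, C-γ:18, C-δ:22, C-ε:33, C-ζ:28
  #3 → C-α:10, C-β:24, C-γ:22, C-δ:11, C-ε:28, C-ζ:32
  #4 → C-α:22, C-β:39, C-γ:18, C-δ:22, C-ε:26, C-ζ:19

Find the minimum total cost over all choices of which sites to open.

Open {#1, #2, #3}: assign each demand point to its cheapest open site.
  C-α→#3 10, C-β→#2 10, C-γ→#1 16, C-δ→#3 11, C-ε→#1 17, C-ζ→#1 13
  detour distance 77, fixed 15 → total 92.
Compare {#1, #2, #3, #4}: detour distance 77 + fixed 18 = 95.
Compare {#1, #3}: detour distance 91 + fixed 9 = 100.
Compare {#1, #3, #4}: detour distance 91 + fixed 12 = 103.
All other subsets cost ≥ 95. Minimum total cost: 92.

92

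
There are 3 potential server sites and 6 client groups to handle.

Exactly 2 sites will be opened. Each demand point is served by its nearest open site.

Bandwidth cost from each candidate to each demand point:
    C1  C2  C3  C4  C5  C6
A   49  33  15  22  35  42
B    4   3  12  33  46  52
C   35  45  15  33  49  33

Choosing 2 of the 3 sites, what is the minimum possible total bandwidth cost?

118

Open {A, B}.
  C1→B 4, C2→B 3, C3→B 12, C4→A 22, C5→A 35, C6→A 42  ⇒ total 118.
Compare {B, C}: total 131.
Compare {A, C}: total 173.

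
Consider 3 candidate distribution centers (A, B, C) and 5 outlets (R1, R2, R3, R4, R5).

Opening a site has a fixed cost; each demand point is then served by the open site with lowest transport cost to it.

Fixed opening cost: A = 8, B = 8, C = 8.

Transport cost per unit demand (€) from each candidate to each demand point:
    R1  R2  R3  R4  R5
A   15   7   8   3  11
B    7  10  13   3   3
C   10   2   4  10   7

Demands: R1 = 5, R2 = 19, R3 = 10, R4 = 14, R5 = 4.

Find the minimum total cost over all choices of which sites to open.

Open {B, C}: assign each demand point to its cheapest open site.
  R1→B 5×7=35, R2→C 19×2=38, R3→C 10×4=40, R4→B 14×3=42, R5→B 4×3=12
  transport cost 167, fixed 16 → total 183.
Compare {A, B, C}: transport cost 167 + fixed 24 = 191.
Compare {A, C}: transport cost 198 + fixed 16 = 214.
Compare {C}: transport cost 296 + fixed 8 = 304.
All other subsets cost ≥ 191. Minimum total cost: 183.

183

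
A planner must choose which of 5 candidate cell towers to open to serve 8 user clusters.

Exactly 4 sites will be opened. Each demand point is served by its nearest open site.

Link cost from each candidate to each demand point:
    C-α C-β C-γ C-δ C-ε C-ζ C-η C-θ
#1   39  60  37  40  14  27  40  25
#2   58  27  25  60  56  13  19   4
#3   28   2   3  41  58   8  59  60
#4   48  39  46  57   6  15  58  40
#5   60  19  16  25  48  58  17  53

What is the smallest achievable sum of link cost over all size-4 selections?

Open {#2, #3, #4, #5}.
  C-α→#3 28, C-β→#3 2, C-γ→#3 3, C-δ→#5 25, C-ε→#4 6, C-ζ→#3 8, C-η→#5 17, C-θ→#2 4  ⇒ total 93.
Compare {#1, #2, #3, #5}: total 101.
Compare {#1, #2, #3, #4}: total 110.
No size-4 selection does better; minimum is 93.

93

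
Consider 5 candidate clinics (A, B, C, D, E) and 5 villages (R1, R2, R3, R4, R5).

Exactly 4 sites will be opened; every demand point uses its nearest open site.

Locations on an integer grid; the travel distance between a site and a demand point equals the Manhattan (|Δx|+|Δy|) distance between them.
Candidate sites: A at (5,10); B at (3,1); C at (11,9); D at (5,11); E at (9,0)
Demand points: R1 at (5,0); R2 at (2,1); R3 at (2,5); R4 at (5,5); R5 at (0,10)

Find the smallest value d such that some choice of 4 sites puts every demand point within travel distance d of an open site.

5

Open {A, B, C, D}.
  Farthest demand point is R3 at travel distance 5 (to B); all others are ≤ 5.
With {A, B, C, E} the worst case is 5.
With {A, B, D, E} the worst case is 5.
No size-4 selection achieves below 5.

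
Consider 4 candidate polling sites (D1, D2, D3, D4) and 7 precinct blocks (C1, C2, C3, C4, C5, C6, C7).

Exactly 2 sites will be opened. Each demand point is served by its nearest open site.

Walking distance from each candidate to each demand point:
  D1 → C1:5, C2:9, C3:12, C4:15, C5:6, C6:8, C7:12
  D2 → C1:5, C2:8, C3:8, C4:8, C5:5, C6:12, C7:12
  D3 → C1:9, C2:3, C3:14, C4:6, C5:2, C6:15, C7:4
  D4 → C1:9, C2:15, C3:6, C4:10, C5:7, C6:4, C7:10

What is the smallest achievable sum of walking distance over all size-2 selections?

34

Open {D3, D4}.
  C1→D3 9, C2→D3 3, C3→D4 6, C4→D3 6, C5→D3 2, C6→D4 4, C7→D3 4  ⇒ total 34.
Compare {D1, D3}: total 40.
Compare {D2, D3}: total 40.
No size-2 selection does better; minimum is 34.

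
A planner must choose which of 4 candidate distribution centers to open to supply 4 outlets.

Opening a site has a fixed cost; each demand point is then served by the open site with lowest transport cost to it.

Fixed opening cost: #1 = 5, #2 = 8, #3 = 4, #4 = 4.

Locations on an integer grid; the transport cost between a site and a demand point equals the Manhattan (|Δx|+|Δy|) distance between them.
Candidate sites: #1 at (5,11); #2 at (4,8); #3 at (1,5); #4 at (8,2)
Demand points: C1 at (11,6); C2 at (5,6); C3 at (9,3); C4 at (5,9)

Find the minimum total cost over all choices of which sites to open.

25

Open {#1, #4}: assign each demand point to its cheapest open site.
  C1→#4 7, C2→#1 5, C3→#4 2, C4→#1 2
  transport cost 16, fixed 9 → total 25.
Compare {#2, #4}: transport cost 14 + fixed 12 = 26.
Compare {#1, #3, #4}: transport cost 16 + fixed 13 = 29.
Compare {#4}: transport cost 26 + fixed 4 = 30.
All other subsets cost ≥ 26. Minimum total cost: 25.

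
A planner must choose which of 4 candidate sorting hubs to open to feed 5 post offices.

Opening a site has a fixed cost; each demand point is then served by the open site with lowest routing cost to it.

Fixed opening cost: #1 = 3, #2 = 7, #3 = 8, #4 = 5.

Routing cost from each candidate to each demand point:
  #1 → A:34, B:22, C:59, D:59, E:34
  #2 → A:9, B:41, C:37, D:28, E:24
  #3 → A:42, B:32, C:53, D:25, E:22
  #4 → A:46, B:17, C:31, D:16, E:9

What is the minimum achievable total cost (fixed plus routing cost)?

94

Open {#2, #4}: assign each demand point to its cheapest open site.
  A→#2 9, B→#4 17, C→#4 31, D→#4 16, E→#4 9
  routing cost 82, fixed 12 → total 94.
Compare {#1, #2, #4}: routing cost 82 + fixed 15 = 97.
Compare {#2, #3, #4}: routing cost 82 + fixed 20 = 102.
Compare {#1, #2, #3, #4}: routing cost 82 + fixed 23 = 105.
All other subsets cost ≥ 97. Minimum total cost: 94.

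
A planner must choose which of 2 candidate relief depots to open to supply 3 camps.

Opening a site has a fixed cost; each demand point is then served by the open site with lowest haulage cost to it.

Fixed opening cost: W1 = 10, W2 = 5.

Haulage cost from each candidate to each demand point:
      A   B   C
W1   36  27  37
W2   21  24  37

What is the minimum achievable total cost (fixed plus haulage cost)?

87

Open {W2}: assign each demand point to its cheapest open site.
  A→W2 21, B→W2 24, C→W2 37
  haulage cost 82, fixed 5 → total 87.
Compare {W1, W2}: haulage cost 82 + fixed 15 = 97.
Compare {W1}: haulage cost 100 + fixed 10 = 110.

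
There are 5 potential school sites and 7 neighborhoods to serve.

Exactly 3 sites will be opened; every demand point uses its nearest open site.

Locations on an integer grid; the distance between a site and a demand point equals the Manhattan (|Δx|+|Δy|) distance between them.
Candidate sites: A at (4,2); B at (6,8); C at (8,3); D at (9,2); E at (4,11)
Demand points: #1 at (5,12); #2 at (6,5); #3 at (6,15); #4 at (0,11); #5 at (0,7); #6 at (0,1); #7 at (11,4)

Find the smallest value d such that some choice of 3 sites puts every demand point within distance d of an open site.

8

Open {A, C, E}.
  Farthest demand point is #5 at distance 8 (to E); all others are ≤ 8.
With {A, D, E} the worst case is 8.
With {A, B, C} the worst case is 9.
No size-3 selection achieves below 8.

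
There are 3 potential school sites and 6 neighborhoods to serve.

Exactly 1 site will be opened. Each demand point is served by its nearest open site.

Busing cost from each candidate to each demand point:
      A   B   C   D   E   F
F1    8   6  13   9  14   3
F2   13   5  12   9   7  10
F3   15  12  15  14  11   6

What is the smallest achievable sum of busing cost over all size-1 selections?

Open {F1}.
  A→F1 8, B→F1 6, C→F1 13, D→F1 9, E→F1 14, F→F1 3  ⇒ total 53.
Compare {F2}: total 56.
Compare {F3}: total 73.

53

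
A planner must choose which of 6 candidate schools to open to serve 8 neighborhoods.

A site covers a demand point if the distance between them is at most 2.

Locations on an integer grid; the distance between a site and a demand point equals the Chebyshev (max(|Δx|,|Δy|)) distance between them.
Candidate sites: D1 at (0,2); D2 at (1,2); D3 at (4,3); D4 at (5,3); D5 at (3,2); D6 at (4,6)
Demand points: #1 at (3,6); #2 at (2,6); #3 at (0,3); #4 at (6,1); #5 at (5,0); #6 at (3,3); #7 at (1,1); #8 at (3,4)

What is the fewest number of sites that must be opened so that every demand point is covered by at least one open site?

4

Coverage sets (demand points within 2 of each site):
  D1: {#3, #7}
  D2: {#3, #6, #7, #8}
  D3: {#4, #6, #8}
  D4: {#4, #6, #8}
  D5: {#5, #6, #7, #8}
  D6: {#1, #2, #8}
No 3 sites suffice: every size-3 union leaves at least one demand point uncovered.
But {D1, D3, D5, D6} covers everything, so the minimum is 4.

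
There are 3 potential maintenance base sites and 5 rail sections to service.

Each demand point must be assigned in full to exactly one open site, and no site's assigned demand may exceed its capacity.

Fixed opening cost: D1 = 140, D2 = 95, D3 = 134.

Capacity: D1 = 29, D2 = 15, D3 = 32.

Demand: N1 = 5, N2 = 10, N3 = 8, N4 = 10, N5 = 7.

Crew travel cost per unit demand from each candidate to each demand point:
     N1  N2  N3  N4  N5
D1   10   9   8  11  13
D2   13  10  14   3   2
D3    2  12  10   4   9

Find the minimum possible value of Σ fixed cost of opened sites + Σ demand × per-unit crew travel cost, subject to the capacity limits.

Open {D2, D3}; cheapest assignment that respects the capacities:
  D2 (cap 15, load 10): N2 — cost 10×10 = 100
  D3 (cap 32, load 30): N1, N3, N4, N5 — cost 5×2 + 8×10 + 10×4 + 7×9 = 193
  Shipping 293, fixed 229 → total 522.
  Any other capacity-feasible assignment to {D2, D3} ships for at least 293.
Compare {D1, D3}: its best feasible assignment gives total 541.
Compare {D1, D2}: its best feasible assignment gives total 575.
Every other set of open sites that can feasibly serve all demand totals ≥ 541 even under its best assignment. Minimum: 522.

522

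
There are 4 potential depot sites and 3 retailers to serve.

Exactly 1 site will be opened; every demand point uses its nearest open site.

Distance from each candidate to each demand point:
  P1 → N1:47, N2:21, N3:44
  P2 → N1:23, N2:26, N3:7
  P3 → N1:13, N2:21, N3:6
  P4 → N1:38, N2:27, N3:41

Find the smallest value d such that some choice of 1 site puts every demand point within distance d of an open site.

21

Open {P3}.
  Farthest demand point is N2 at distance 21 (to P3); all others are ≤ 21.
With {P2} the worst case is 26.
With {P4} the worst case is 41.
No size-1 selection achieves below 21.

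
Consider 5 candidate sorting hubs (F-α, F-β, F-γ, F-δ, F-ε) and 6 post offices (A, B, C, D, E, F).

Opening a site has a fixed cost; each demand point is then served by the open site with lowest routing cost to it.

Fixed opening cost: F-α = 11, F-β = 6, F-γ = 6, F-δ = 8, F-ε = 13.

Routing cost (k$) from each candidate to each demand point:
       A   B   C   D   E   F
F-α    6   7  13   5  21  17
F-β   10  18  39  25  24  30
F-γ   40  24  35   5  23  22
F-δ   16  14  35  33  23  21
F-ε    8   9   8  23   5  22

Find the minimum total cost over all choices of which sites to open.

72

Open {F-α, F-ε}: assign each demand point to its cheapest open site.
  A→F-α 6, B→F-α 7, C→F-ε 8, D→F-α 5, E→F-ε 5, F→F-α 17
  routing cost 48, fixed 24 → total 72.
Compare {F-γ, F-ε}: routing cost 57 + fixed 19 = 76.
Compare {F-α, F-β, F-ε}: routing cost 48 + fixed 30 = 78.
Compare {F-α, F-γ, F-ε}: routing cost 48 + fixed 30 = 78.
All other subsets cost ≥ 76. Minimum total cost: 72.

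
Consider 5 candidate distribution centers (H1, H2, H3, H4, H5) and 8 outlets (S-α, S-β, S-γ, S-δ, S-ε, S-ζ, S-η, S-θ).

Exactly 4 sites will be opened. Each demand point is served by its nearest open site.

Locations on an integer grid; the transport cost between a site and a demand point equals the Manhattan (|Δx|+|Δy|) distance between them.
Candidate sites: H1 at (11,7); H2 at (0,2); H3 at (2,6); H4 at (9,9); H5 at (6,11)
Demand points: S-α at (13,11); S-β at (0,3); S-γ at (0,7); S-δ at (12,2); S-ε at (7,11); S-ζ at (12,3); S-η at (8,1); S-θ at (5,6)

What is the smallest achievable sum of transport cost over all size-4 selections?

Open {H1, H2, H3, H5}.
  S-α→H1 6, S-β→H2 1, S-γ→H3 3, S-δ→H1 6, S-ε→H5 1, S-ζ→H1 5, S-η→H1 9, S-θ→H3 3  ⇒ total 34.
Compare {H1, H2, H3, H4}: total 37.
Compare {H1, H3, H4, H5}: total 38.
No size-4 selection does better; minimum is 34.

34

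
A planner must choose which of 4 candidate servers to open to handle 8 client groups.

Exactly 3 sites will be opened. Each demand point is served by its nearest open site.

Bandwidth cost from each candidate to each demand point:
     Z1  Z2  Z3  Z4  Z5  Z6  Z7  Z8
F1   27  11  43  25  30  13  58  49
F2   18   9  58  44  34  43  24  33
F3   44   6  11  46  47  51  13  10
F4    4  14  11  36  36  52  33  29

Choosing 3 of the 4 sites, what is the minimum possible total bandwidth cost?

Open {F1, F3, F4}.
  Z1→F4 4, Z2→F3 6, Z3→F3 11, Z4→F1 25, Z5→F1 30, Z6→F1 13, Z7→F3 13, Z8→F3 10  ⇒ total 112.
Compare {F1, F2, F3}: total 126.
Compare {F1, F2, F4}: total 145.
No size-3 selection does better; minimum is 112.

112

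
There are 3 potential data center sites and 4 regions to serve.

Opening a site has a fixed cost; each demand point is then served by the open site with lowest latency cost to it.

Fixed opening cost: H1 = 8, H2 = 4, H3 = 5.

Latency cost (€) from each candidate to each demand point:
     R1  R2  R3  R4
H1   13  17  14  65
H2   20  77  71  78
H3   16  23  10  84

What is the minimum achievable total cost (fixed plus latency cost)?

117

Open {H1}: assign each demand point to its cheapest open site.
  R1→H1 13, R2→H1 17, R3→H1 14, R4→H1 65
  latency cost 109, fixed 8 → total 117.
Compare {H1, H3}: latency cost 105 + fixed 13 = 118.
Compare {H1, H2}: latency cost 109 + fixed 12 = 121.
Compare {H1, H2, H3}: latency cost 105 + fixed 17 = 122.
All other subsets cost ≥ 118. Minimum total cost: 117.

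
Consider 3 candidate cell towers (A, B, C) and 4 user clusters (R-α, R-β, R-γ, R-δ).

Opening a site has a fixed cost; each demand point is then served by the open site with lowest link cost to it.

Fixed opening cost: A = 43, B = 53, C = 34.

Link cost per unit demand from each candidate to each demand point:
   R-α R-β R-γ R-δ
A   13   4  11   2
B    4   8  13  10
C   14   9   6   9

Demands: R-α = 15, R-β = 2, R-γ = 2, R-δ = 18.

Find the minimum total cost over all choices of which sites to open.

222

Open {A, B}: assign each demand point to its cheapest open site.
  R-α→B 15×4=60, R-β→A 2×4=8, R-γ→A 2×11=22, R-δ→A 18×2=36
  link cost 126, fixed 96 → total 222.
Compare {A, B, C}: link cost 116 + fixed 130 = 246.
Compare {A}: link cost 261 + fixed 43 = 304.
Compare {A, C}: link cost 251 + fixed 77 = 328.
All other subsets cost ≥ 246. Minimum total cost: 222.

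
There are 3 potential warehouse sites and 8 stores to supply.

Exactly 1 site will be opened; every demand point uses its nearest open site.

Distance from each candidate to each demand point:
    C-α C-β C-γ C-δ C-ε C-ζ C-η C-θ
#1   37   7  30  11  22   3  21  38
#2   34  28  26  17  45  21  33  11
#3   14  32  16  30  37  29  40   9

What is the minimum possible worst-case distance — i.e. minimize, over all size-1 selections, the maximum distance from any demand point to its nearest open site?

38

Open {#1}.
  Farthest demand point is C-θ at distance 38 (to #1); all others are ≤ 38.
With {#3} the worst case is 40.
With {#2} the worst case is 45.
No size-1 selection achieves below 38.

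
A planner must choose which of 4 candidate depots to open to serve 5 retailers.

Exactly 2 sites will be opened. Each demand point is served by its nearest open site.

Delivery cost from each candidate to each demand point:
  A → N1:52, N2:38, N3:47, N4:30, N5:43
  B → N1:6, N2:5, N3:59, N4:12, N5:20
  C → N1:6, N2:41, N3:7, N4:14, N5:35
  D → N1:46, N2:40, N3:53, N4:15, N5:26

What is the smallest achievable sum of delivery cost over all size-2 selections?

Open {B, C}.
  N1→B 6, N2→B 5, N3→C 7, N4→B 12, N5→B 20  ⇒ total 50.
Compare {A, B}: total 90.
Compare {C, D}: total 93.
No size-2 selection does better; minimum is 50.

50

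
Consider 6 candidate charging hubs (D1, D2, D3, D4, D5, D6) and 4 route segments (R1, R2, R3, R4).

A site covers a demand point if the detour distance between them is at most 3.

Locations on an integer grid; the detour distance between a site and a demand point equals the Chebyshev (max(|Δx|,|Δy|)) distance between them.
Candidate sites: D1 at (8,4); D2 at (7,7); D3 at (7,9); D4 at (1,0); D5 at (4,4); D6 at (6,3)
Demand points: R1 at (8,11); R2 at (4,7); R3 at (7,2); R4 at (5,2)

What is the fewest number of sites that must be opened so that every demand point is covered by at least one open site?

Coverage sets (demand points within 3 of each site):
  D1: {R3, R4}
  D2: {R2}
  D3: {R1, R2}
  D4: {}
  D5: {R2, R3, R4}
  D6: {R3, R4}
No single site covers all 4 demand points.
But {D1, D3} covers everything, so the minimum is 2.

2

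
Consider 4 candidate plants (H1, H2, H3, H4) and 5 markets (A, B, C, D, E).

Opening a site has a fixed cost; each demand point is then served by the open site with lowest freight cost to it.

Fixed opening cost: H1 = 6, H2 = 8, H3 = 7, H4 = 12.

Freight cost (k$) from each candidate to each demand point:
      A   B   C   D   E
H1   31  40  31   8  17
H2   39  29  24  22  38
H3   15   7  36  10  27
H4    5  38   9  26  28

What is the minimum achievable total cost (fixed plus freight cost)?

71

Open {H1, H3, H4}: assign each demand point to its cheapest open site.
  A→H4 5, B→H3 7, C→H4 9, D→H1 8, E→H1 17
  freight cost 46, fixed 25 → total 71.
Compare {H3, H4}: freight cost 58 + fixed 19 = 77.
Compare {H1, H2, H3, H4}: freight cost 46 + fixed 33 = 79.
Compare {H2, H3, H4}: freight cost 58 + fixed 27 = 85.
All other subsets cost ≥ 77. Minimum total cost: 71.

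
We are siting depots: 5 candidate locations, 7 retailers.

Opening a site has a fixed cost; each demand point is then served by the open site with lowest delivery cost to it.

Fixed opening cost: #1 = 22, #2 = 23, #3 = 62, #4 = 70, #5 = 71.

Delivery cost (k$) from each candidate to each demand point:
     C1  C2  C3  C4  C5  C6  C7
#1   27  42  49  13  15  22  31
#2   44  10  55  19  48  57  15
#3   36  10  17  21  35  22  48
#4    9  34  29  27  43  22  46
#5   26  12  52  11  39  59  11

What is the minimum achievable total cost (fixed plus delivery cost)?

Open {#1, #2}: assign each demand point to its cheapest open site.
  C1→#1 27, C2→#2 10, C3→#1 49, C4→#1 13, C5→#1 15, C6→#1 22, C7→#2 15
  delivery cost 151, fixed 45 → total 196.
Compare {#1, #3}: delivery cost 135 + fixed 84 = 219.
Compare {#1}: delivery cost 199 + fixed 22 = 221.
Compare {#1, #2, #3}: delivery cost 119 + fixed 107 = 226.
All other subsets cost ≥ 219. Minimum total cost: 196.

196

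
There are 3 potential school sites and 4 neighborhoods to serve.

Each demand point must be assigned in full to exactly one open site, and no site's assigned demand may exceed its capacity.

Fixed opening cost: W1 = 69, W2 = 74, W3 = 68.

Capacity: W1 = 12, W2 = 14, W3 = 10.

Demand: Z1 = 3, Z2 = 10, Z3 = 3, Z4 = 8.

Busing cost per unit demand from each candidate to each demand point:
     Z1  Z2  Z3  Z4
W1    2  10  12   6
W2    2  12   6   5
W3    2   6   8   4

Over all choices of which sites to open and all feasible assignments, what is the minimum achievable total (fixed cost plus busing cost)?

266

Open {W2, W3}; cheapest assignment that respects the capacities:
  W2 (cap 14, load 14): Z1, Z3, Z4 — cost 3×2 + 3×6 + 8×5 = 64
  W3 (cap 10, load 10): Z2 — cost 10×6 = 60
  Shipping 124, fixed 142 → total 266.
  Any other capacity-feasible assignment to {W2, W3} ships for at least 124.
Compare {W1, W2}: its best feasible assignment gives total 307.
Compare {W1, W2, W3}: its best feasible assignment gives total 335.
Every other set of open sites that can feasibly serve all demand totals ≥ 307 even under its best assignment. Minimum: 266.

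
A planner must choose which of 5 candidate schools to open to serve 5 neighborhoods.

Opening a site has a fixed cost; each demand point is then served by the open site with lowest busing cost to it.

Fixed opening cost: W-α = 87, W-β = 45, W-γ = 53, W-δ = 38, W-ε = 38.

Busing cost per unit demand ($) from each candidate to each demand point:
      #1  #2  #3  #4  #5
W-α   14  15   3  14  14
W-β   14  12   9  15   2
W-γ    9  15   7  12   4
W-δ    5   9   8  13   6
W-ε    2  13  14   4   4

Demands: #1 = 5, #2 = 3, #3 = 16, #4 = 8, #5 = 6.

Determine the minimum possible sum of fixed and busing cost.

278

Open {W-α, W-ε}: assign each demand point to its cheapest open site.
  #1→W-ε 5×2=10, #2→W-ε 3×13=39, #3→W-α 16×3=48, #4→W-ε 8×4=32, #5→W-ε 6×4=24
  busing cost 153, fixed 125 → total 278.
Compare {W-δ, W-ε}: busing cost 221 + fixed 76 = 297.
Compare {W-α, W-δ, W-ε}: busing cost 141 + fixed 163 = 304.
Compare {W-γ, W-ε}: busing cost 217 + fixed 91 = 308.
All other subsets cost ≥ 297. Minimum total cost: 278.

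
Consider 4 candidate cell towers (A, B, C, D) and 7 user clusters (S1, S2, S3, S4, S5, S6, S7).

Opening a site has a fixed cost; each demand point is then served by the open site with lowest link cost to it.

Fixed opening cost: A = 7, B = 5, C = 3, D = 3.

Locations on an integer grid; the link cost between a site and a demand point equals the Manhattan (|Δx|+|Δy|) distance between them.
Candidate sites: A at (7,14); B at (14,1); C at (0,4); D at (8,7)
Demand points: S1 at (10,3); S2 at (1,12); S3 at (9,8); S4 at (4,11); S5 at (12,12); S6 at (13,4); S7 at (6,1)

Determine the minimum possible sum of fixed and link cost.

Open {A, D}: assign each demand point to its cheapest open site.
  S1→D 6, S2→A 8, S3→D 2, S4→A 6, S5→A 7, S6→D 8, S7→D 8
  link cost 45, fixed 10 → total 55.
Compare {D}: link cost 53 + fixed 3 = 56.
Compare {C, D}: link cost 50 + fixed 6 = 56.
Compare {A, B, D}: link cost 41 + fixed 15 = 56.
All other subsets cost ≥ 56. Minimum total cost: 55.

55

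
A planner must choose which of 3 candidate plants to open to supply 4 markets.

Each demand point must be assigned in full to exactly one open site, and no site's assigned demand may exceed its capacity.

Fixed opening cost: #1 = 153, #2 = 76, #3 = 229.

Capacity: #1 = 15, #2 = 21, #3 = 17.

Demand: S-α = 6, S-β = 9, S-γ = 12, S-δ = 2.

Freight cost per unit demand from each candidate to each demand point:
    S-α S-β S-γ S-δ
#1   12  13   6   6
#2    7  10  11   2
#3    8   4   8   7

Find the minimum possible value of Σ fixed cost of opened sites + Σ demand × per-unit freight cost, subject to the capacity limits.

Open {#1, #2}; cheapest assignment that respects the capacities:
  #1 (cap 15, load 12): S-γ — cost 12×6 = 72
  #2 (cap 21, load 17): S-α, S-β, S-δ — cost 6×7 + 9×10 + 2×2 = 136
  Shipping 208, fixed 229 → total 437.
  Any other capacity-feasible assignment to {#1, #2} ships for at least 208.
Compare {#2, #3}: its best feasible assignment gives total 519.
Compare {#1, #3}: its best feasible assignment gives total 550.
Every other set of open sites that can feasibly serve all demand totals ≥ 519 even under its best assignment. Minimum: 437.

437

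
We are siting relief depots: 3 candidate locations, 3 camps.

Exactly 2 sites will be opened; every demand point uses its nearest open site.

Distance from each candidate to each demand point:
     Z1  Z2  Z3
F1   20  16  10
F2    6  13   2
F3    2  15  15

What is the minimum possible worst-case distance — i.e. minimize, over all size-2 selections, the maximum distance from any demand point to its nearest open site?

Open {F1, F2}.
  Farthest demand point is Z2 at distance 13 (to F2); all others are ≤ 13.
With {F2, F3} the worst case is 13.
With {F1, F3} the worst case is 15.
No size-2 selection achieves below 13.

13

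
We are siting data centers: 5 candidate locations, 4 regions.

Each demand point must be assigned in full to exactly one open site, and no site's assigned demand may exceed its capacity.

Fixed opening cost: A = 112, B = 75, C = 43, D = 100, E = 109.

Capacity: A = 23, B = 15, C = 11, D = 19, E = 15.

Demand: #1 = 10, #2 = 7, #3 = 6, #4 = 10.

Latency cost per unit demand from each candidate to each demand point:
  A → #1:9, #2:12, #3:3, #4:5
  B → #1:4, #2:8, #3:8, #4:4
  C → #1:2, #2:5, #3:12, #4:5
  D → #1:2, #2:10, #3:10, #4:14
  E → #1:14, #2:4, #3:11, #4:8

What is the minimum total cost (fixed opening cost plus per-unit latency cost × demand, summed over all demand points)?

327

Open {A, C}; cheapest assignment that respects the capacities:
  A (cap 23, load 23): #2, #3, #4 — cost 7×12 + 6×3 + 10×5 = 152
  C (cap 11, load 10): #1 — cost 10×2 = 20
  Shipping 172, fixed 155 → total 327.
  Any other capacity-feasible assignment to {A, C} ships for at least 172.
Compare {A, D}: its best feasible assignment gives total 370.
Compare {A, B, C}: its best feasible assignment gives total 373.
Every other set of open sites that can feasibly serve all demand totals ≥ 370 even under its best assignment. Minimum: 327.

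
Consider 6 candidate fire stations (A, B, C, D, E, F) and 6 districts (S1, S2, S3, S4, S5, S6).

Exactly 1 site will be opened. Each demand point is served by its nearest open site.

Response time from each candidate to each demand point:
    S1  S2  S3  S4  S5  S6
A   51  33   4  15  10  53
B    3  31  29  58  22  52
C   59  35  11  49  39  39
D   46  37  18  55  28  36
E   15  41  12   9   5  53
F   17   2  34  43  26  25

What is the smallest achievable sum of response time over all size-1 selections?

Open {E}.
  S1→E 15, S2→E 41, S3→E 12, S4→E 9, S5→E 5, S6→E 53  ⇒ total 135.
Compare {F}: total 147.
Compare {A}: total 166.
No size-1 selection does better; minimum is 135.

135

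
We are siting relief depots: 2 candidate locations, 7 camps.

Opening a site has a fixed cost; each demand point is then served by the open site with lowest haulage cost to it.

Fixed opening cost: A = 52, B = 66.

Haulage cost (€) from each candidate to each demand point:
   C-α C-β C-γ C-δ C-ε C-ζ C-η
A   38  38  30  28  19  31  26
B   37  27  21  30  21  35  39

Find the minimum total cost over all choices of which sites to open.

262

Open {A}: assign each demand point to its cheapest open site.
  C-α→A 38, C-β→A 38, C-γ→A 30, C-δ→A 28, C-ε→A 19, C-ζ→A 31, C-η→A 26
  haulage cost 210, fixed 52 → total 262.
Compare {B}: haulage cost 210 + fixed 66 = 276.
Compare {A, B}: haulage cost 189 + fixed 118 = 307.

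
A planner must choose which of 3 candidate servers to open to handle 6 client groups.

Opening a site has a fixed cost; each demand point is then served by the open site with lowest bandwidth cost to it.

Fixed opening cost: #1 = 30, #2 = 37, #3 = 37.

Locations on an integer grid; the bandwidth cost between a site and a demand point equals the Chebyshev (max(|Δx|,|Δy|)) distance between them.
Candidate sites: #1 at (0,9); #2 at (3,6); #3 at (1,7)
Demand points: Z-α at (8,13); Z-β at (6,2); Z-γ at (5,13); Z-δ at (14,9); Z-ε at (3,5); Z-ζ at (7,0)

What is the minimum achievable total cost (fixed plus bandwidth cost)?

Open {#2}: assign each demand point to its cheapest open site.
  Z-α→#2 7, Z-β→#2 4, Z-γ→#2 7, Z-δ→#2 11, Z-ε→#2 1, Z-ζ→#2 6
  bandwidth cost 36, fixed 37 → total 73.
Compare {#1}: bandwidth cost 47 + fixed 30 = 77.
Compare {#3}: bandwidth cost 40 + fixed 37 = 77.
Compare {#1, #2}: bandwidth cost 34 + fixed 67 = 101.
All other subsets cost ≥ 77. Minimum total cost: 73.

73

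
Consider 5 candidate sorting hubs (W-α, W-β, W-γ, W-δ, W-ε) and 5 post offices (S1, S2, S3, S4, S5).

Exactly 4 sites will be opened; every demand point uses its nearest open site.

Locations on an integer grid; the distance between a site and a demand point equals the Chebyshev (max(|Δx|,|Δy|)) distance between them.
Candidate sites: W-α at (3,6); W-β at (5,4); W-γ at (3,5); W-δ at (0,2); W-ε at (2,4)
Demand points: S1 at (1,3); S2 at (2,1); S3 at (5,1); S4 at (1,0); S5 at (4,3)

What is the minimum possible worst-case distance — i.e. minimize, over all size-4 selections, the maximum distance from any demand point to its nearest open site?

Open {W-α, W-β, W-γ, W-δ}.
  Farthest demand point is S3 at distance 3 (to W-β); all others are ≤ 3.
With {W-α, W-β, W-δ, W-ε} the worst case is 3.
With {W-α, W-γ, W-δ, W-ε} the worst case is 3.
No size-4 selection achieves below 3.

3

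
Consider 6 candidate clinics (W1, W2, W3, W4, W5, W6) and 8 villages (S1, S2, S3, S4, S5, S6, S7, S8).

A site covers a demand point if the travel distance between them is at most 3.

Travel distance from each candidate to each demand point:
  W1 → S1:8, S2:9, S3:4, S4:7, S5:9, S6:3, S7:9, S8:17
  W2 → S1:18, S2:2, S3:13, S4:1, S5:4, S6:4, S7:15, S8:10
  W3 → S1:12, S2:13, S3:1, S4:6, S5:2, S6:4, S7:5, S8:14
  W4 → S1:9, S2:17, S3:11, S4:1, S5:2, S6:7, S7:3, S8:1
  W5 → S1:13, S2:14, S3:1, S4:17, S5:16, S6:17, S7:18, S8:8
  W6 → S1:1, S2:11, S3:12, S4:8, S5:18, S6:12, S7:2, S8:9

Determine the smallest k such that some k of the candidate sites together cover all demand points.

5

Coverage sets (demand points within 3 of each site):
  W1: {S6}
  W2: {S2, S4}
  W3: {S3, S5}
  W4: {S4, S5, S7, S8}
  W5: {S3}
  W6: {S1, S7}
No 4 sites suffice: every size-4 union leaves at least one demand point uncovered.
But {W1, W2, W3, W4, W6} covers everything, so the minimum is 5.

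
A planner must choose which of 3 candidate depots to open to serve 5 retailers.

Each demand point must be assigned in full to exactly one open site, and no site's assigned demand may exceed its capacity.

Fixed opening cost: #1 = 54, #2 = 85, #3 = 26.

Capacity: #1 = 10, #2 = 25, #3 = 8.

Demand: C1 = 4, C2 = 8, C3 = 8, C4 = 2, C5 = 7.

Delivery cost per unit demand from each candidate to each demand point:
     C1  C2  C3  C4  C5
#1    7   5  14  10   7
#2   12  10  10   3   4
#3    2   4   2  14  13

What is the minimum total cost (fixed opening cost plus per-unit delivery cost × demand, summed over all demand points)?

289

Open {#2, #3}; cheapest assignment that respects the capacities:
  #2 (cap 25, load 21): C1, C2, C4, C5 — cost 4×12 + 8×10 + 2×3 + 7×4 = 162
  #3 (cap 8, load 8): C3 — cost 8×2 = 16
  Shipping 178, fixed 111 → total 289.
  Any other capacity-feasible assignment to {#2, #3} ships for at least 178.
Compare {#1, #2, #3}: its best feasible assignment gives total 303.
Compare {#1, #2}: its best feasible assignment gives total 341.
Every other set of open sites that can feasibly serve all demand totals ≥ 303 even under its best assignment. Minimum: 289.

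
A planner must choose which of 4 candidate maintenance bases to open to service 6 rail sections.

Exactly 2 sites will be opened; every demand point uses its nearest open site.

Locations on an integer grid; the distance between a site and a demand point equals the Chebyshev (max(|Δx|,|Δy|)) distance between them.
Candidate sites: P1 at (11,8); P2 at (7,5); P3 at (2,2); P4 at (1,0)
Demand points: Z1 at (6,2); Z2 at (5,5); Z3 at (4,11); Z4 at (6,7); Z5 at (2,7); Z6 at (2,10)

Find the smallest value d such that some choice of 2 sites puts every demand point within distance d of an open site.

6

Open {P1, P2}.
  Farthest demand point is Z3 at distance 6 (to P2); all others are ≤ 6.
With {P2, P3} the worst case is 6.
With {P2, P4} the worst case is 6.
No size-2 selection achieves below 6.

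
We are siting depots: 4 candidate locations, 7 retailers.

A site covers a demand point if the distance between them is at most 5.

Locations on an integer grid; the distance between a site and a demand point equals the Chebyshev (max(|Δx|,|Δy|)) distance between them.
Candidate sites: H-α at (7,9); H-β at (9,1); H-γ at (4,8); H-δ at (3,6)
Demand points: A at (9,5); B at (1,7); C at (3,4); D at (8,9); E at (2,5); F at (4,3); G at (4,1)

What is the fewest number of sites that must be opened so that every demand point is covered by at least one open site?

Coverage sets (demand points within 5 of each site):
  H-α: {A, C, D, E}
  H-β: {A, F, G}
  H-γ: {A, B, C, D, E, F}
  H-δ: {B, C, D, E, F, G}
No single site covers all 7 demand points.
But {H-α, H-δ} covers everything, so the minimum is 2.

2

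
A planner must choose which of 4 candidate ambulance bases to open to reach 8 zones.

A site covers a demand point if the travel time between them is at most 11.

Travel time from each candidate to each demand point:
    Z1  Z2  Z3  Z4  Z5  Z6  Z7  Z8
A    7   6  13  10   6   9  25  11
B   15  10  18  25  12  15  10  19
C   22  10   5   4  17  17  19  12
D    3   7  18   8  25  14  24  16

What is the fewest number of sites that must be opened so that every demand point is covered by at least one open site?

3

Coverage sets (demand points within 11 of each site):
  A: {Z1, Z2, Z4, Z5, Z6, Z8}
  B: {Z2, Z7}
  C: {Z2, Z3, Z4}
  D: {Z1, Z2, Z4}
No 2 sites suffice: every size-2 union leaves at least one demand point uncovered.
But {A, B, C} covers everything, so the minimum is 3.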